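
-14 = -14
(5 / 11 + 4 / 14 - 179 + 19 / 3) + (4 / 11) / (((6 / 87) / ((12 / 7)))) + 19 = -33238 / 231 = -143.89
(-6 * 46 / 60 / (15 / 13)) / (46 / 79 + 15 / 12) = -94484 / 43425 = -2.18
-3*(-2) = 6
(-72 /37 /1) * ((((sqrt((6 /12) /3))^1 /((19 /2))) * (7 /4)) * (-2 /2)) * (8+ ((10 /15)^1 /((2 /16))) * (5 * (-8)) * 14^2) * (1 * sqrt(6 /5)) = -10534944 * sqrt(5) /3515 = -6701.81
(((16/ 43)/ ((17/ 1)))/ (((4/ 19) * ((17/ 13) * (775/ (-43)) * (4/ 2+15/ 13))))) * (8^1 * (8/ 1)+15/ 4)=-870181/ 9182975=-0.09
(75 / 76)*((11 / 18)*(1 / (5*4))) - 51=-92969 / 1824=-50.97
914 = 914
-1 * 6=-6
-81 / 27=-3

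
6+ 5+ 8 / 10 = 59 / 5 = 11.80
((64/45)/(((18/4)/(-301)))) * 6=-77056/135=-570.79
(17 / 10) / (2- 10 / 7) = 119 / 40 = 2.98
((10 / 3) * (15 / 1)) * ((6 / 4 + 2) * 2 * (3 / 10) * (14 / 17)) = 1470 / 17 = 86.47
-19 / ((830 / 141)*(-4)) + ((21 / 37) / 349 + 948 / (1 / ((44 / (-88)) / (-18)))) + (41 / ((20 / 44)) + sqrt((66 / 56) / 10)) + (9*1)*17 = sqrt(2310) / 140 + 34769610917 / 128613480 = 270.69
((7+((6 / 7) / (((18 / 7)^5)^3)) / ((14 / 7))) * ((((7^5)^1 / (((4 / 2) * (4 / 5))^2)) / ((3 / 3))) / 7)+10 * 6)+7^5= 3372562476319818195930697 / 143928333151519113216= 23432.23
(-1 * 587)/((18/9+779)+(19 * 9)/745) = -437315/582016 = -0.75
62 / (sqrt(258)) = 31 *sqrt(258) / 129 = 3.86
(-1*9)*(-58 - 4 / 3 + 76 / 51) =8850 / 17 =520.59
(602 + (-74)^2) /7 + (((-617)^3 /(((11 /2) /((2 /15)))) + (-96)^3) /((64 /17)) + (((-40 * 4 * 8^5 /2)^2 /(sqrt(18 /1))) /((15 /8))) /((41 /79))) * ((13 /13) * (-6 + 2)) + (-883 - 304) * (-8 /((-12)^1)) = 10764877269 /1540 - 1737228371886080 * sqrt(2) /369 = -6658019905377.20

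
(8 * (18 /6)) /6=4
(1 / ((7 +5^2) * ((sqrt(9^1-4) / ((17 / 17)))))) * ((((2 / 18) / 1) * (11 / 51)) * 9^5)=24057 * sqrt(5) / 2720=19.78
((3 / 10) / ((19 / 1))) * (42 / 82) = 63 / 7790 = 0.01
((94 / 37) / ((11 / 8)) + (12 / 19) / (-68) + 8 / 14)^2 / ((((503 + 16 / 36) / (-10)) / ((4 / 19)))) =-1770340417113960 / 72901691689600081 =-0.02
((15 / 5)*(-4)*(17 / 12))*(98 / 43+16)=-13362 / 43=-310.74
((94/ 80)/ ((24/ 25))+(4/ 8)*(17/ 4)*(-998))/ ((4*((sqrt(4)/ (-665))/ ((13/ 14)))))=502582015/ 3072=163600.92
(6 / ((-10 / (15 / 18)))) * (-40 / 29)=20 / 29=0.69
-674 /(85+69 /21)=-2359 /309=-7.63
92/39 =2.36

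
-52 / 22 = -26 / 11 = -2.36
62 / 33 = 1.88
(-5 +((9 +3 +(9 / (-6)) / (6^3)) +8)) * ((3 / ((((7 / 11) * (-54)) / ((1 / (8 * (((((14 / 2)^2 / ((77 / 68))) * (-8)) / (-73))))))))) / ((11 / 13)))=-1325753 / 32514048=-0.04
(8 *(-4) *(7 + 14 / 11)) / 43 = -2912 / 473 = -6.16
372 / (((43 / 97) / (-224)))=-8082816 / 43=-187972.47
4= 4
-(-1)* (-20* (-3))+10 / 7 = 430 / 7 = 61.43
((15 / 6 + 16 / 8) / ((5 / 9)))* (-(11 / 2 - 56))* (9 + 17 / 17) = 8181 / 2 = 4090.50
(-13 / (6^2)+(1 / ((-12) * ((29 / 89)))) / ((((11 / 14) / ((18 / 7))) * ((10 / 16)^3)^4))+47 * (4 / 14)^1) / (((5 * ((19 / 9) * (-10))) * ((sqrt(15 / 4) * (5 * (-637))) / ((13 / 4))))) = -4367259602783149 * sqrt(15) / 15226486816406250000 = -0.00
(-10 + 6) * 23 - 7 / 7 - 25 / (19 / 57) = -168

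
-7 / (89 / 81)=-567 / 89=-6.37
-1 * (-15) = 15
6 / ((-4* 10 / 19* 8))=-0.36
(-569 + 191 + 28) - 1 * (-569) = 219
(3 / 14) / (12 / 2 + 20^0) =3 / 98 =0.03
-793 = -793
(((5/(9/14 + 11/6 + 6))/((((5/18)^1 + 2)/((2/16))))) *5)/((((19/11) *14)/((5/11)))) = 3375/1109296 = 0.00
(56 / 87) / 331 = 56 / 28797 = 0.00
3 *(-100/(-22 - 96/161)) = 24150/1819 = 13.28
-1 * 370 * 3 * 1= -1110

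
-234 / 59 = -3.97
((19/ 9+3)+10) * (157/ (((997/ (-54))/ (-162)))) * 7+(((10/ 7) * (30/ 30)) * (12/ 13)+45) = 13224592083/ 90727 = 145762.48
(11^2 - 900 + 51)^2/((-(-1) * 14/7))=264992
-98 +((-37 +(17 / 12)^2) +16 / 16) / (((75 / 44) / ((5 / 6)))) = -74273 / 648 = -114.62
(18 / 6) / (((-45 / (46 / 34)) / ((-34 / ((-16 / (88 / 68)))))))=-253 / 1020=-0.25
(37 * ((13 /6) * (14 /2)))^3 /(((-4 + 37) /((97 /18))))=3702551290711 /128304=28857645.05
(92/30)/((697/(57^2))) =49818/3485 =14.29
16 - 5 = 11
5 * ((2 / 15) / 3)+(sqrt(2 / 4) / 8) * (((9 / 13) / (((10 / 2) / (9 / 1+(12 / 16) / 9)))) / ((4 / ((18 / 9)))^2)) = 327 * sqrt(2) / 16640+2 / 9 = 0.25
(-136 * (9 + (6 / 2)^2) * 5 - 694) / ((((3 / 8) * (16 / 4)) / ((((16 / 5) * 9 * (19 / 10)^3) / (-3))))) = 354857224 / 625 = 567771.56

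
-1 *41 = -41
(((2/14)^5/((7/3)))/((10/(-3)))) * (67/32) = -603/37647680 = -0.00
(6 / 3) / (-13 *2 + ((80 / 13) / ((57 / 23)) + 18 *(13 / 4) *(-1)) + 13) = -2964 / 102283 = -0.03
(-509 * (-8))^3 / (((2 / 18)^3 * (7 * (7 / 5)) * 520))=6152630716224 / 637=9658760935.99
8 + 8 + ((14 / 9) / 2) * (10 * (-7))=-346 / 9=-38.44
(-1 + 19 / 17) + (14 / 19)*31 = 7416 / 323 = 22.96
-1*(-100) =100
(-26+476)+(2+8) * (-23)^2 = 5740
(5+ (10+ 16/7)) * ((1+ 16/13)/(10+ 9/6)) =3.35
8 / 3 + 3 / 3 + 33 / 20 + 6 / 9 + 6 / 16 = 763 / 120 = 6.36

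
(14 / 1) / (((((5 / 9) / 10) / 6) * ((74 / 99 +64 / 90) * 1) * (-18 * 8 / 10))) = -51975 / 722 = -71.99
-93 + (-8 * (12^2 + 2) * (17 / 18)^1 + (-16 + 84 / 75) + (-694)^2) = 480425.01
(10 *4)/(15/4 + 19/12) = 15/2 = 7.50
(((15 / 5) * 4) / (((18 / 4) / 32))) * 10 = 2560 / 3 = 853.33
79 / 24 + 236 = 5743 / 24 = 239.29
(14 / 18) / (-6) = -7 / 54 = -0.13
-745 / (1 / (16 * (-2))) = 23840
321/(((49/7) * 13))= 321/91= 3.53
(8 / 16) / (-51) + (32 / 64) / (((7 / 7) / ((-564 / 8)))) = -7193 / 204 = -35.26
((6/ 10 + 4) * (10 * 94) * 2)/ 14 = 4324/ 7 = 617.71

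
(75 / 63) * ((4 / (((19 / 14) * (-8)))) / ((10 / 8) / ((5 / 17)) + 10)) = -0.03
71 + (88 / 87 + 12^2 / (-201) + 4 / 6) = 419465 / 5829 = 71.96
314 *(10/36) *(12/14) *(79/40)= 12403/84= 147.65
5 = 5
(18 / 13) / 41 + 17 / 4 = 9133 / 2132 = 4.28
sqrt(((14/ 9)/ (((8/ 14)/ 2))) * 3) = 7 * sqrt(3)/ 3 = 4.04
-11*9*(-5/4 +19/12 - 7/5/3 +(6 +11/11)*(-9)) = 31251/5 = 6250.20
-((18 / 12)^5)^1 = -243 / 32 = -7.59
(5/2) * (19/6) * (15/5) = 95/4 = 23.75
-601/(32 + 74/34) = -10217/581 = -17.59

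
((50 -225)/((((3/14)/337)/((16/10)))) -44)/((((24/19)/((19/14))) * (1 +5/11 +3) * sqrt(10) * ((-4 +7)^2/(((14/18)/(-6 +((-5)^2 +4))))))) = -1311593503 * sqrt(10)/32863320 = -126.21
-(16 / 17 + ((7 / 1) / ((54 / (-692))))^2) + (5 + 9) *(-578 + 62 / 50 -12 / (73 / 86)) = -369118844174 / 22617225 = -16320.25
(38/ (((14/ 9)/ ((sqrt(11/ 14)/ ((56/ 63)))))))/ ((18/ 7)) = 171 * sqrt(154)/ 224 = 9.47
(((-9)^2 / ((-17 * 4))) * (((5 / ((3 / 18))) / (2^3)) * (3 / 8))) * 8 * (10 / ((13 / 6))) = -54675 / 884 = -61.85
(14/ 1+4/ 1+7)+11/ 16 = 25.69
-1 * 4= -4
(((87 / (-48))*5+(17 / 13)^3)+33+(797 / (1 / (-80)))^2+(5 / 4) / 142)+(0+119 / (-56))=10146237119421801 / 2495792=4065337624.06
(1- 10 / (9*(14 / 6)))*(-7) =-11 / 3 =-3.67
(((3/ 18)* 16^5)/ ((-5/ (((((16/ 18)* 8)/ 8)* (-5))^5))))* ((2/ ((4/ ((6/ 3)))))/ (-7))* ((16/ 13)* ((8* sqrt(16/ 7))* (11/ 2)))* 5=-151182848819200000* sqrt(7)/ 112842639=-3544690411.52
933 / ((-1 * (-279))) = 3.34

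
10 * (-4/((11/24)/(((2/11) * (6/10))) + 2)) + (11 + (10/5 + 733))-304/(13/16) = 4241882/11609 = 365.40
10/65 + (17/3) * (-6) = -440/13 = -33.85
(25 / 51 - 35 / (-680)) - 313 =-7499 / 24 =-312.46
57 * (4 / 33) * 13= 988 / 11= 89.82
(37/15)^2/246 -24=-23.98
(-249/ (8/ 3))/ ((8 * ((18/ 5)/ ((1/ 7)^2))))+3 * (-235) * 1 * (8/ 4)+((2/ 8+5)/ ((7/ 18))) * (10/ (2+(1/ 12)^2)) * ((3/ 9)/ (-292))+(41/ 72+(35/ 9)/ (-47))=-8766734065961/ 6219058048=-1409.66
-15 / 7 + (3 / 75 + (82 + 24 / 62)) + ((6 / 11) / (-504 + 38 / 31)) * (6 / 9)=37335630516 / 465047275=80.28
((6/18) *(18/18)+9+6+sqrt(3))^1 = sqrt(3)+46/3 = 17.07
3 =3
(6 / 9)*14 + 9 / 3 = 37 / 3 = 12.33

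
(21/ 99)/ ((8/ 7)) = 0.19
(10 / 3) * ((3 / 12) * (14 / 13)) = 35 / 39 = 0.90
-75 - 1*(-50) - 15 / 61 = -1540 / 61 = -25.25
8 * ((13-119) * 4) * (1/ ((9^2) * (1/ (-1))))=3392/ 81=41.88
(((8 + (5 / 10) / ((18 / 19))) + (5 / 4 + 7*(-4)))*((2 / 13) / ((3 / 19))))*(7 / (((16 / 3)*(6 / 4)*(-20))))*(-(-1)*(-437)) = -2382961 / 7020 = -339.45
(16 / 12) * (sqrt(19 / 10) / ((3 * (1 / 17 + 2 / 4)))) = 68 * sqrt(190) / 855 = 1.10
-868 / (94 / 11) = -4774 / 47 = -101.57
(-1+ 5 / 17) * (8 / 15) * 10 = -64 / 17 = -3.76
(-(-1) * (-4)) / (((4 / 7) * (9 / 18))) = -14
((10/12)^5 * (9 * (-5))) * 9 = -162.76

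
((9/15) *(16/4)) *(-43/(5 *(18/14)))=-1204/75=-16.05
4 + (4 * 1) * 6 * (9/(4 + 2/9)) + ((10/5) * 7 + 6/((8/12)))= 1485/19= 78.16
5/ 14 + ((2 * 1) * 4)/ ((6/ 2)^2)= 157/ 126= 1.25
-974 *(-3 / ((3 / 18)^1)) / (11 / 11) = 17532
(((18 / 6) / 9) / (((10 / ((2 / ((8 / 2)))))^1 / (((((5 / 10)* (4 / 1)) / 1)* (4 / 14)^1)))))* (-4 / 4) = -1 / 105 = -0.01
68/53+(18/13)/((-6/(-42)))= 7562/689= 10.98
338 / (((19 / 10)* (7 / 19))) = 3380 / 7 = 482.86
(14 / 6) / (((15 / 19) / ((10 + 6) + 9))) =665 / 9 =73.89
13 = 13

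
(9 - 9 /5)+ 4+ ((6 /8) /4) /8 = 7183 /640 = 11.22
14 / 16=7 / 8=0.88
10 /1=10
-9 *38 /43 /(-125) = 342 /5375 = 0.06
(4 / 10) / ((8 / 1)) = 1 / 20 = 0.05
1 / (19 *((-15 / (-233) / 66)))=5126 / 95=53.96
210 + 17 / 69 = 14507 / 69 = 210.25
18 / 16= 9 / 8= 1.12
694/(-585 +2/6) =-1041/877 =-1.19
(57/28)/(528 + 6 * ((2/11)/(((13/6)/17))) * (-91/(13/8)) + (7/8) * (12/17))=46189/1118334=0.04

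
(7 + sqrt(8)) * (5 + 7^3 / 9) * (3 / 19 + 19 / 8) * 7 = 261415 * sqrt(2) / 171 + 1829905 / 342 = 7512.57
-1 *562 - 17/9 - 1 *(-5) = -5030/9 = -558.89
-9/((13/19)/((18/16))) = -1539/104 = -14.80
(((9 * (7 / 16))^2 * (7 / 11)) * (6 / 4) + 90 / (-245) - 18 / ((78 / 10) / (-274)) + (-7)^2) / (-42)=-2496024001 / 150678528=-16.57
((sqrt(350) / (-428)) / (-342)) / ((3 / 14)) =0.00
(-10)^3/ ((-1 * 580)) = 50/ 29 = 1.72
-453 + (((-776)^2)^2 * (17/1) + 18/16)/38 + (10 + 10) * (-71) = 49315766587353/304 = 162222916405.77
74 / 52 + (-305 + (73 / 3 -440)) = -56101 / 78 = -719.24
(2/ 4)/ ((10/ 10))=1/ 2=0.50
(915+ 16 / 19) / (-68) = -17401 / 1292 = -13.47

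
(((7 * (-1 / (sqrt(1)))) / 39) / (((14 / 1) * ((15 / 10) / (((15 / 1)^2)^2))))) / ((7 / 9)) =-556.32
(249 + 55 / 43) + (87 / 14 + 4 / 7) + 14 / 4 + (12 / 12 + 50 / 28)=158537 / 602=263.35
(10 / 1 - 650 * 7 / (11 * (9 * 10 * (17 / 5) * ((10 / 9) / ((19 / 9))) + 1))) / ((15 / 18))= 302688 / 33869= 8.94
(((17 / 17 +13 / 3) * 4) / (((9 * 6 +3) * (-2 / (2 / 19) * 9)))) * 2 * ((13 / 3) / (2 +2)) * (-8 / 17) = 3328 / 1491291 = 0.00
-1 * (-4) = 4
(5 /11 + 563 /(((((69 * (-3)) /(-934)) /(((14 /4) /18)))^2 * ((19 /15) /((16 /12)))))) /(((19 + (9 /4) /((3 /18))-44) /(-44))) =2649863131360 /1516726053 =1747.09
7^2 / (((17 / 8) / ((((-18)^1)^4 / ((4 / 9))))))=5446401.88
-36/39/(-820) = 3/2665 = 0.00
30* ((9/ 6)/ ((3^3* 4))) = 5/ 12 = 0.42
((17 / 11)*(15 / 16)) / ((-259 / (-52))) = 3315 / 11396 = 0.29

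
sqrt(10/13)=sqrt(130)/13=0.88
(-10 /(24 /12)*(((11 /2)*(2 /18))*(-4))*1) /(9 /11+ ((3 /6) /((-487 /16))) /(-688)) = 50677220 /3392541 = 14.94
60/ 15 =4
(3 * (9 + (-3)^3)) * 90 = -4860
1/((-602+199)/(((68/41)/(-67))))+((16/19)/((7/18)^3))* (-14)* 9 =-1804.10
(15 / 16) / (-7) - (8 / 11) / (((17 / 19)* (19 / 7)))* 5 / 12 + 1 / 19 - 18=-21734557 / 1193808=-18.21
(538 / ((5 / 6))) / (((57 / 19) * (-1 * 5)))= -43.04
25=25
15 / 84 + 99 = 2777 / 28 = 99.18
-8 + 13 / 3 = -11 / 3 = -3.67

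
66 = 66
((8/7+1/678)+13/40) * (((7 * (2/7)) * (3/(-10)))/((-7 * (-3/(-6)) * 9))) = 139469/4983300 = 0.03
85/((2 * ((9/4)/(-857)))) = -145690/9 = -16187.78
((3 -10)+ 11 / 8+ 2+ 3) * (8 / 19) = -5 / 19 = -0.26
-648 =-648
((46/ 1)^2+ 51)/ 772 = 2167/ 772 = 2.81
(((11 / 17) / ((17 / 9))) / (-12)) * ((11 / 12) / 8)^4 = -161051 / 32728154112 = -0.00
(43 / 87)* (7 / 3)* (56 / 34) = 8428 / 4437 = 1.90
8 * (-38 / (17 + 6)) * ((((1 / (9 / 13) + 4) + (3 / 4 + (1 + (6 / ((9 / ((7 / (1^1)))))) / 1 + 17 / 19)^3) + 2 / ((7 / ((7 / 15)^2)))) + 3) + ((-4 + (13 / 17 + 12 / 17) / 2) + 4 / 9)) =-363838088116 / 95276925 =-3818.74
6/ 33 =2/ 11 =0.18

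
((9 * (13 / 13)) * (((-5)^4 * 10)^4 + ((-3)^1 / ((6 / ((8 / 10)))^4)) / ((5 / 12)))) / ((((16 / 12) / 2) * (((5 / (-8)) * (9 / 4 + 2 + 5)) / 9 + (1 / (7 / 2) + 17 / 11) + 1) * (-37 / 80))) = -20348597853606712.43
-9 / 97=-0.09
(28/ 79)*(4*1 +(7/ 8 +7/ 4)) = 371/ 158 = 2.35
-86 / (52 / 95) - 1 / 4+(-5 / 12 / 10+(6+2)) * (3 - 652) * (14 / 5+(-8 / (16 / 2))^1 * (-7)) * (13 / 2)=-1026995459 / 3120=-329165.21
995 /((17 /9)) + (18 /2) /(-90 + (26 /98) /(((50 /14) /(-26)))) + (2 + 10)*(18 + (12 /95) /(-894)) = 2875106092251 /3871335880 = 742.67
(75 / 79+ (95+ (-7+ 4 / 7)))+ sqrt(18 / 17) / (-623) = 89.52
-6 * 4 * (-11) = 264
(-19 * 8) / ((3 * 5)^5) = -152 / 759375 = -0.00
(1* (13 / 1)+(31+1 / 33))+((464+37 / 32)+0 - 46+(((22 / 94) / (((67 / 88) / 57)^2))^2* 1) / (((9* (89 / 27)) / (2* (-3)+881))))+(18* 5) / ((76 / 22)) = 4034284251798261718417495 / 79488161548962144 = 50753271.60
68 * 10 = 680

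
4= 4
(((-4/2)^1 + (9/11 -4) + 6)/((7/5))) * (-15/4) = -675/308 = -2.19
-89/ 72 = -1.24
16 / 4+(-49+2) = -43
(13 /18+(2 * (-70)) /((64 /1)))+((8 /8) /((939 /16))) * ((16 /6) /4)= -65531 /45072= -1.45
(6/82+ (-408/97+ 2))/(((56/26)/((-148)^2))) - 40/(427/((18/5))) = -5262532676/242597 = -21692.49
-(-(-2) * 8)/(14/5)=-40/7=-5.71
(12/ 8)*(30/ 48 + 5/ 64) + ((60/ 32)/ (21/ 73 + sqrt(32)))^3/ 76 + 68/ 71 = 16470898135057125*sqrt(2)/ 47867078889534237184 + 27356529100572944217443/ 13594250404627723360256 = 2.01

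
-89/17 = -5.24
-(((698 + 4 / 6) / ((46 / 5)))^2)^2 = -753919797760000 / 22667121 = -33260500.87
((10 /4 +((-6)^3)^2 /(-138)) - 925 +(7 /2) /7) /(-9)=28982 /207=140.01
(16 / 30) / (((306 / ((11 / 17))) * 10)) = 0.00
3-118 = -115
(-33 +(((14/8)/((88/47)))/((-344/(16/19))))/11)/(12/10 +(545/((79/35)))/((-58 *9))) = -5381231673375/120252027368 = -44.75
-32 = -32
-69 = -69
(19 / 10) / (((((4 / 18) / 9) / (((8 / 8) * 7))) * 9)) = 1197 / 20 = 59.85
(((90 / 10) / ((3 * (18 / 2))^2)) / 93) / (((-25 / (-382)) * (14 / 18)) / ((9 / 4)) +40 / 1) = 191 / 57584670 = 0.00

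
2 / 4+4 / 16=3 / 4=0.75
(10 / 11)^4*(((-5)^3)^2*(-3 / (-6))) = 78125000 / 14641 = 5336.04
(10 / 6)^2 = 25 / 9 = 2.78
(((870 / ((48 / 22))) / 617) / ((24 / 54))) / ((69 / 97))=2.04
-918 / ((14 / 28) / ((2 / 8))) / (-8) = 459 / 8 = 57.38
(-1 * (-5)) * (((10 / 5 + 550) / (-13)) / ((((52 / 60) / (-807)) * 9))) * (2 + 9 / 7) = 72172.95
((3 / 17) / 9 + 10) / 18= 511 / 918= 0.56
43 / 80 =0.54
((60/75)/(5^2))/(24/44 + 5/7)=308/12125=0.03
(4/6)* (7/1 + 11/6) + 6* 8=485/9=53.89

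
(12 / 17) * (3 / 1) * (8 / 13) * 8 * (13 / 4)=576 / 17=33.88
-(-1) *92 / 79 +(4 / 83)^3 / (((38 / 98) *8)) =999514644 / 858252287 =1.16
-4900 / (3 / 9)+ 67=-14633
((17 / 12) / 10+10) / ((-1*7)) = -1217 / 840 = -1.45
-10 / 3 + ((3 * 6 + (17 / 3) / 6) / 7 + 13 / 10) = 212 / 315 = 0.67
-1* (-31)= 31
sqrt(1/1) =1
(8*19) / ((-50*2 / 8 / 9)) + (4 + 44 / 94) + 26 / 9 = -1079528 / 10575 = -102.08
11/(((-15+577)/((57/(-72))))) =-209/13488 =-0.02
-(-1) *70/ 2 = 35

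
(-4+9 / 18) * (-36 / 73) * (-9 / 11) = -1134 / 803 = -1.41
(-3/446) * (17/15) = -17/2230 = -0.01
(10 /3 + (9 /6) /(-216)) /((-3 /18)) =-479 /24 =-19.96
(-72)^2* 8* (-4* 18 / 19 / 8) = -373248 / 19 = -19644.63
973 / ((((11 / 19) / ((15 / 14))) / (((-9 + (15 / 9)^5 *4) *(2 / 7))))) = 136183165 / 6237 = 21834.72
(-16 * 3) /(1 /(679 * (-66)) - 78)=2151072 /3495493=0.62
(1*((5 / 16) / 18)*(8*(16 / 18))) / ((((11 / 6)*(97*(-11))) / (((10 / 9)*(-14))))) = 2800 / 2852091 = 0.00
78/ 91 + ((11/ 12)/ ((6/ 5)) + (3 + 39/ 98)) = 17707/ 3528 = 5.02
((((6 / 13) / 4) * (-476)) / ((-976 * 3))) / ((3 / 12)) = 119 / 1586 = 0.08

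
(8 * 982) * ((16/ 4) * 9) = 282816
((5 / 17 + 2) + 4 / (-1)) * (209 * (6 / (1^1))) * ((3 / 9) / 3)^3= -12122 / 4131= -2.93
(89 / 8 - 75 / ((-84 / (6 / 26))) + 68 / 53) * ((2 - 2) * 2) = 0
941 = 941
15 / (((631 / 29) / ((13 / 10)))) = 1131 / 1262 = 0.90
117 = 117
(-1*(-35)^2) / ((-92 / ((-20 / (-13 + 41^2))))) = -6125 / 38364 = -0.16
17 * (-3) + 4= -47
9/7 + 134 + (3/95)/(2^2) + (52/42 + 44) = 1440643/7980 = 180.53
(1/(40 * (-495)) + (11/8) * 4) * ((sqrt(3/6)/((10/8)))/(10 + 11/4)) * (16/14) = 124456 * sqrt(2)/631125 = 0.28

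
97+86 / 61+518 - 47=34734 / 61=569.41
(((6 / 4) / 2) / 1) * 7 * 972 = 5103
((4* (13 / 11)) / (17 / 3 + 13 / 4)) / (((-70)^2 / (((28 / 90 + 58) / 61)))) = 0.00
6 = 6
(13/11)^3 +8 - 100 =-120255/1331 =-90.35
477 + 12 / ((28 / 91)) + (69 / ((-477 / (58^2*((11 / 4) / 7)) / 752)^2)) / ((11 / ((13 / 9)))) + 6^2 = 1315520564291512 / 33446763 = 39331775.22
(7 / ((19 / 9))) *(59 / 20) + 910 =349517 / 380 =919.78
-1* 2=-2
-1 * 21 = -21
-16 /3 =-5.33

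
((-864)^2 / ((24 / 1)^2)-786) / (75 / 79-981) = -6715 / 12904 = -0.52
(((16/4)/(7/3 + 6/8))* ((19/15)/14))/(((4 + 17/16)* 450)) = 1216/23601375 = 0.00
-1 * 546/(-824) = 273/412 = 0.66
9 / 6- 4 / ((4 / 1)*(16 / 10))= 7 / 8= 0.88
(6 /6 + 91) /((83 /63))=5796 /83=69.83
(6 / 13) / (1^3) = 6 / 13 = 0.46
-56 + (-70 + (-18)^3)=-5958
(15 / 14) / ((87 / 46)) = 115 / 203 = 0.57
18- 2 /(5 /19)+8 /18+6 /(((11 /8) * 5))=1160 /99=11.72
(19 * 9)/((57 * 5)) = 3/5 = 0.60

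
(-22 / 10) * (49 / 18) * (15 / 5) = -539 / 30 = -17.97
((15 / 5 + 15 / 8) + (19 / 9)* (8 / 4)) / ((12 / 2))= 655 / 432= 1.52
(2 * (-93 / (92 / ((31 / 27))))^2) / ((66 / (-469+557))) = 923521 / 257094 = 3.59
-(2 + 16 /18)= -26 /9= -2.89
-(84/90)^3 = -0.81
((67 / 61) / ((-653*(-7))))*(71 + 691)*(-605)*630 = -2779890300 / 39833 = -69788.63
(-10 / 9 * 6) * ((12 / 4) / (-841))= 20 / 841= 0.02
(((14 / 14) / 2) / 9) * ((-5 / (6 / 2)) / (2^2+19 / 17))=-85 / 4698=-0.02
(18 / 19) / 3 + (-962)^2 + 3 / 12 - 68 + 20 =70330139 / 76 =925396.57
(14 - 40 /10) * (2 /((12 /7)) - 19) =-535 /3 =-178.33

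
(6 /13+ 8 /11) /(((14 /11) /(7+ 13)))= 1700 /91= 18.68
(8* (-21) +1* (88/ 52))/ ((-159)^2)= -0.01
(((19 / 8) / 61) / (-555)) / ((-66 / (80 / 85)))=19 / 18992655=0.00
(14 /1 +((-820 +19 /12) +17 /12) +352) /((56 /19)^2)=-162811 /3136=-51.92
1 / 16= 0.06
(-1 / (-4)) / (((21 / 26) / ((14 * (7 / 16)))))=91 / 48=1.90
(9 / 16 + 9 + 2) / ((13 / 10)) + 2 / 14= 6579 / 728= 9.04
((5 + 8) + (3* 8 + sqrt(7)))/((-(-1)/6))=6* sqrt(7) + 222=237.87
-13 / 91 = -1 / 7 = -0.14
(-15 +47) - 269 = -237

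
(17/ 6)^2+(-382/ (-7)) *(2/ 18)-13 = 275/ 252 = 1.09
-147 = -147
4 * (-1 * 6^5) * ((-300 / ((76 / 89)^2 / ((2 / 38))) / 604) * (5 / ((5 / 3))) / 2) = 1732322700 / 1035709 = 1672.60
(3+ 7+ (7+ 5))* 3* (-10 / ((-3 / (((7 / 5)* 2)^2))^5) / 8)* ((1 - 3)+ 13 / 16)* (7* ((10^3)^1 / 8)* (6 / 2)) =-13224361257184 / 421875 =-31346634.09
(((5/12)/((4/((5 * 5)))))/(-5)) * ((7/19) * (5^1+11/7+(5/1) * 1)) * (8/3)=-225/38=-5.92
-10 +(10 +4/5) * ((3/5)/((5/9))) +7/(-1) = -667/125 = -5.34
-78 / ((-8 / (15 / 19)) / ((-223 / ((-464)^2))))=-130455 / 16362496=-0.01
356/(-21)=-356/21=-16.95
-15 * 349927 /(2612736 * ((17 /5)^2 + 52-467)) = 43740875 /8784018432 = 0.00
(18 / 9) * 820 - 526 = 1114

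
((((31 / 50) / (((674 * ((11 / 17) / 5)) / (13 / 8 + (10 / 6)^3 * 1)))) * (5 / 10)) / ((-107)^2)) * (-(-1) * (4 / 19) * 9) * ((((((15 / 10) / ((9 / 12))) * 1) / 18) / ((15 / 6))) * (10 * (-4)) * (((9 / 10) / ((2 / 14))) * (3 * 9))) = -44854551 / 40319370850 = -0.00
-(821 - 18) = -803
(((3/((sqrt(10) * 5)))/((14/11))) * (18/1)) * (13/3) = 11.63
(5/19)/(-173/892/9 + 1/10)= 200700/59831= 3.35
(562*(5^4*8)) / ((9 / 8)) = 22480000 / 9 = 2497777.78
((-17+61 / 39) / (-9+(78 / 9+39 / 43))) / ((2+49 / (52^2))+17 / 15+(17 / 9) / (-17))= -121146480 / 13688113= -8.85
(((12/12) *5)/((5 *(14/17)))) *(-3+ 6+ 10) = 221/14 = 15.79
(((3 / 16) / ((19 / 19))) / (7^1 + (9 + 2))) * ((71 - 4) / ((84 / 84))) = 67 / 96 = 0.70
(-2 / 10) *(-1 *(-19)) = -19 / 5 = -3.80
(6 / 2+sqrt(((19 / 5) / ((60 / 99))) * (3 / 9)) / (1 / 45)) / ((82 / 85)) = 70.55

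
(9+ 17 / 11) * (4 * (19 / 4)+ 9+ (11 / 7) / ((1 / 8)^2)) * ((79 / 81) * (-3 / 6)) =-458200 / 693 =-661.18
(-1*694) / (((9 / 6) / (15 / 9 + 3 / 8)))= -17003 / 18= -944.61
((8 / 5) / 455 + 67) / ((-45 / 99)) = -1676763 / 11375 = -147.41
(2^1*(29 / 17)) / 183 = 58 / 3111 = 0.02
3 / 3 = 1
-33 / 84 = -11 / 28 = -0.39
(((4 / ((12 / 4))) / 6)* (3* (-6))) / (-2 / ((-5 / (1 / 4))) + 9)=-40 / 91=-0.44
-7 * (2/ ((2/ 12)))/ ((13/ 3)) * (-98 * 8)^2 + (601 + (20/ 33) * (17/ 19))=-11914268.61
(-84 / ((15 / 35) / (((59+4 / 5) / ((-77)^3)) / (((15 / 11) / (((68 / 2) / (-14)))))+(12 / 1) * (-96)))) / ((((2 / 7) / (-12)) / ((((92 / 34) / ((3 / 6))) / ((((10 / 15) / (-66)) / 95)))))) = 3159112628600352 / 6545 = 482675726294.94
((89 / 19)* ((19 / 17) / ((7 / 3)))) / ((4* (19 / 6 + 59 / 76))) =15219 / 106981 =0.14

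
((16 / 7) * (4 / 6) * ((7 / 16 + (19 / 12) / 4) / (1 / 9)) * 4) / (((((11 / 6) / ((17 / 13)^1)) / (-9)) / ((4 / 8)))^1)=-146880 / 1001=-146.73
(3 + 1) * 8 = 32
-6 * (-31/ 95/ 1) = 186/ 95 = 1.96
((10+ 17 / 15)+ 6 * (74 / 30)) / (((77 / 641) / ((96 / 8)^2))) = 11968752 / 385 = 31087.67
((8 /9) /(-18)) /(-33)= 4 /2673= 0.00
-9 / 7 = -1.29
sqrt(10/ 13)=sqrt(130)/ 13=0.88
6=6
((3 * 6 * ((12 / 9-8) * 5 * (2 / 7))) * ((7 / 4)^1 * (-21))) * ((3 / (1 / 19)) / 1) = 359100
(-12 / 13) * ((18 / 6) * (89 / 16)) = -15.40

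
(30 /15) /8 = 1 /4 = 0.25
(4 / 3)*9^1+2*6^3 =444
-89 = -89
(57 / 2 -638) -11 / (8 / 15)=-5041 / 8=-630.12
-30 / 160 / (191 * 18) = -1 / 18336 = -0.00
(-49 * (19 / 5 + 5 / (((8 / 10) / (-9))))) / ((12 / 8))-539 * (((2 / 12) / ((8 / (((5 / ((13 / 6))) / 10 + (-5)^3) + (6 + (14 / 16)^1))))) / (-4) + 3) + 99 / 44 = -23197507 / 99840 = -232.35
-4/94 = -2/47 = -0.04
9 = 9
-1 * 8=-8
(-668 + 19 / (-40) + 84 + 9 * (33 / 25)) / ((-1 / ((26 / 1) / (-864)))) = -17.23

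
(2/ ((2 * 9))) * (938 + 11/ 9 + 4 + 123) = 9596/ 81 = 118.47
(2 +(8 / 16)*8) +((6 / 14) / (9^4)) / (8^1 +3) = 1010395 / 168399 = 6.00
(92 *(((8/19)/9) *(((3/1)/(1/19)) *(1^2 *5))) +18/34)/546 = 8941/3978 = 2.25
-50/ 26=-25/ 13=-1.92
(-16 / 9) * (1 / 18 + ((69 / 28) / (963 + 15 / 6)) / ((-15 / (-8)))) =-553928 / 5474385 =-0.10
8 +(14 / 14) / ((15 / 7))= 127 / 15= 8.47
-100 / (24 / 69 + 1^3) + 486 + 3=12859 / 31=414.81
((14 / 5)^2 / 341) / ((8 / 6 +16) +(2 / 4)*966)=588 / 12796025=0.00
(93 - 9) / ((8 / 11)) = 231 / 2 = 115.50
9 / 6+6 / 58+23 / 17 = 2915 / 986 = 2.96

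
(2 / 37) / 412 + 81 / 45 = 68603 / 38110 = 1.80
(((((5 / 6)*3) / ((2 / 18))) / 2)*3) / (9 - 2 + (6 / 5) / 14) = 4.76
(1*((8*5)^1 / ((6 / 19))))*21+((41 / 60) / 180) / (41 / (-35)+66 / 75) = 58604833 / 22032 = 2659.99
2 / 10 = 1 / 5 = 0.20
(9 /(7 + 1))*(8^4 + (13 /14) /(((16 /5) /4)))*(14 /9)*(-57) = -13078137 /32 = -408691.78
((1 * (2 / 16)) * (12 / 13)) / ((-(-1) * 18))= 1 / 156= 0.01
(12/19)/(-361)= -12/6859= -0.00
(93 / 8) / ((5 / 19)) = 1767 / 40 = 44.18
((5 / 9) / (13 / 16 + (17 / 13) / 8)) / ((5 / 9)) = 208 / 203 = 1.02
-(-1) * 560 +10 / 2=565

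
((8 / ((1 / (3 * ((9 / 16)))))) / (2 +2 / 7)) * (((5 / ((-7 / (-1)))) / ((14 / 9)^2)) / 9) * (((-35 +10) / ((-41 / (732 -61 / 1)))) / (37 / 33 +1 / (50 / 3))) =67.10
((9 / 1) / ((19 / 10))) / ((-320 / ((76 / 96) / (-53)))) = 3 / 13568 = 0.00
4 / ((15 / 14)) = 56 / 15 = 3.73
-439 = -439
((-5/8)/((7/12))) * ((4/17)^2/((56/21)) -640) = 198165/289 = 685.69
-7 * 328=-2296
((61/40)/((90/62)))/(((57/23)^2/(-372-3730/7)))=-3168073613/20468700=-154.78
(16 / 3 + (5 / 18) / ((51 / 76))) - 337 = -152045 / 459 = -331.25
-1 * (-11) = 11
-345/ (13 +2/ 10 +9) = -575/ 37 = -15.54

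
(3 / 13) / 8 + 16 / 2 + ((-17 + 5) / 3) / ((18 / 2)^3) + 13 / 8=182875 / 18954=9.65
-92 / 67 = -1.37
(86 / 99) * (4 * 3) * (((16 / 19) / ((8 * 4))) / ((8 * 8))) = 43 / 10032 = 0.00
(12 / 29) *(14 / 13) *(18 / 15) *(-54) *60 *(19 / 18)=-689472 / 377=-1828.84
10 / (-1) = -10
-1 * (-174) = 174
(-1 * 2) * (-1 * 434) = 868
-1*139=-139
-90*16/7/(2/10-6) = 7200/203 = 35.47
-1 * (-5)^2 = -25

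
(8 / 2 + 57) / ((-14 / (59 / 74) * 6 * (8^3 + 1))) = -3599 / 3188808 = -0.00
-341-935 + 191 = -1085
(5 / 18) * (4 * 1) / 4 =5 / 18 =0.28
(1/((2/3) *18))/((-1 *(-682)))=1/8184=0.00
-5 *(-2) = 10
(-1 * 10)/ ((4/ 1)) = -5/ 2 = -2.50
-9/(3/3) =-9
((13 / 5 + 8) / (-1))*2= -106 / 5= -21.20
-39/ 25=-1.56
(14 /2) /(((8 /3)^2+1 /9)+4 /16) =252 /269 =0.94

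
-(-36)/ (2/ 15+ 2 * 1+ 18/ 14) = 3780/ 359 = 10.53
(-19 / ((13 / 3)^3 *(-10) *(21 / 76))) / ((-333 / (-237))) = 171114 / 2845115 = 0.06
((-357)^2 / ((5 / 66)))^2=70755586549956 / 25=2830223461998.24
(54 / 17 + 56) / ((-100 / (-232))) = 58348 / 425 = 137.29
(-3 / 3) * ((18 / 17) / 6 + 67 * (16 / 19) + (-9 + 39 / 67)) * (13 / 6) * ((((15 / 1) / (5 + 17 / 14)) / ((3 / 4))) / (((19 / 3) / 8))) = -15181056800 / 35772573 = -424.38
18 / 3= 6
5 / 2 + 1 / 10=13 / 5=2.60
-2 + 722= 720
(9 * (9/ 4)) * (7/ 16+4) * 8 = 718.88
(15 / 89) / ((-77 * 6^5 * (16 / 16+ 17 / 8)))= -1 / 11101860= -0.00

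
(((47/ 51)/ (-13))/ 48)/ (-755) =47/ 24027120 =0.00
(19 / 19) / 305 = 1 / 305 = 0.00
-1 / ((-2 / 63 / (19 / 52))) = 1197 / 104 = 11.51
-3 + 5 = 2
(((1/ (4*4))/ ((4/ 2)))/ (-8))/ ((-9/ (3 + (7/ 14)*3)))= 1/ 512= 0.00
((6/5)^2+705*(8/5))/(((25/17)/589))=282727068/625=452363.31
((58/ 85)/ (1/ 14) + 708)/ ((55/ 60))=731904/ 935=782.79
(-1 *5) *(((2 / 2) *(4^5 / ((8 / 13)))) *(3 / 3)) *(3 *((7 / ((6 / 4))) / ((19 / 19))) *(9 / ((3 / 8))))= -2795520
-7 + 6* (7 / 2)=14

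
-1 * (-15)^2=-225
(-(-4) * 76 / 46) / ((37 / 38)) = 5776 / 851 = 6.79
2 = 2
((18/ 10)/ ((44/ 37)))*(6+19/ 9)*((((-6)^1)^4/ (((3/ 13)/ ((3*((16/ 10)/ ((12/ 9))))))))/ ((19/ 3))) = 204779016/ 5225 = 39192.16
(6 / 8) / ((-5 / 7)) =-21 / 20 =-1.05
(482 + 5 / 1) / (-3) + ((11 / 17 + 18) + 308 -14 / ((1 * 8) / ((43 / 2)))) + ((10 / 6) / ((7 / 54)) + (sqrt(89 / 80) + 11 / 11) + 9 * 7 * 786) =sqrt(445) / 20 + 141824807 / 2856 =49659.60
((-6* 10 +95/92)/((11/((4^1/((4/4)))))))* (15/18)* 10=-135625/759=-178.69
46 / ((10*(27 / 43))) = 7.33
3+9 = 12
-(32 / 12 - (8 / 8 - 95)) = -290 / 3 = -96.67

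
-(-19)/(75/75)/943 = 0.02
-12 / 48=-1 / 4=-0.25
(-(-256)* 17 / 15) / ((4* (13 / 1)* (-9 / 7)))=-7616 / 1755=-4.34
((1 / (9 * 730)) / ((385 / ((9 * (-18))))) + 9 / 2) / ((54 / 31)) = 1452071 / 562100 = 2.58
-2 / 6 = -1 / 3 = -0.33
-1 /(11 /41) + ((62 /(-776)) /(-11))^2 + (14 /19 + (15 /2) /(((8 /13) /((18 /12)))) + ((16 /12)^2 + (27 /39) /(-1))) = 1326279891725 /80987553504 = 16.38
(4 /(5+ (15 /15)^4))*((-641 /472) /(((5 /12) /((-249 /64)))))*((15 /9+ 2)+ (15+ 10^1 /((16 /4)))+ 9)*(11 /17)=105927173 /641920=165.02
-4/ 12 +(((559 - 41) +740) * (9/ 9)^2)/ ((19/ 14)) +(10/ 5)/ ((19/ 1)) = 52823/ 57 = 926.72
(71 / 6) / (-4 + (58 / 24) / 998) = -141716 / 47875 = -2.96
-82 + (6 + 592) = 516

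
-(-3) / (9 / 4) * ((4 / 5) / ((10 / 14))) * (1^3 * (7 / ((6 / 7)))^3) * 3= 2440.13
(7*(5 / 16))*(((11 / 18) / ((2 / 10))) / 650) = 77 / 7488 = 0.01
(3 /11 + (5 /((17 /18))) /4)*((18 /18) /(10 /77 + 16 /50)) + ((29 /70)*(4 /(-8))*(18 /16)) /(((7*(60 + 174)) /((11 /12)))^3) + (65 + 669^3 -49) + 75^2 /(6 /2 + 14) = 2082939342365046775170080761 /6956611676526919680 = 299418659.43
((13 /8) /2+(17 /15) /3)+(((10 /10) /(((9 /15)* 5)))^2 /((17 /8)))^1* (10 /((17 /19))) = 123091 /69360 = 1.77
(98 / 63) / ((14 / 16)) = 16 / 9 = 1.78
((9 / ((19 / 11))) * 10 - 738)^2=169833024 / 361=470451.59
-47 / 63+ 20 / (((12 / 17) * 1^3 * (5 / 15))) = 5308 / 63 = 84.25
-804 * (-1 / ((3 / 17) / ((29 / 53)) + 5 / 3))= 404.19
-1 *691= -691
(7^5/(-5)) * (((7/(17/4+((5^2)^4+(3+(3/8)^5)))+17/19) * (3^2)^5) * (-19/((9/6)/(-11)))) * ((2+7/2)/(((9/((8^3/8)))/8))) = -7742512752531.83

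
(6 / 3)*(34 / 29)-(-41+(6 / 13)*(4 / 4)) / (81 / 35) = 606509 / 30537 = 19.86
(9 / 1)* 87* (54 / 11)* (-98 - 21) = -5031558 / 11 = -457414.36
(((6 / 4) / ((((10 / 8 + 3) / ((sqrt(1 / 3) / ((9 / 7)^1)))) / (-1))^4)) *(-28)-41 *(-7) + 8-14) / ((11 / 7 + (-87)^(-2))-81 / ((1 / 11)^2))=-2719438511733013 / 94837863050950959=-0.03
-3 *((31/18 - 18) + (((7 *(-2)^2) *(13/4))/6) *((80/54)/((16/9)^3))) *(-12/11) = -113161/2816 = -40.19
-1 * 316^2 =-99856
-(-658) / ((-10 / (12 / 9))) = -1316 / 15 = -87.73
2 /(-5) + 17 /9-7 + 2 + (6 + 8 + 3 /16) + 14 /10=1739 /144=12.08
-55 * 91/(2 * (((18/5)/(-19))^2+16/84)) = -948572625/85808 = -11054.59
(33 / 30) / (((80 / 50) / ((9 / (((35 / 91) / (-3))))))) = -48.26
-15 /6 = -5 /2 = -2.50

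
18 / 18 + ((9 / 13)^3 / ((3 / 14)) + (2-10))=-11977 / 2197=-5.45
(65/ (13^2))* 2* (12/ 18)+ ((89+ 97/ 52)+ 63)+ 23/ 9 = 73445/ 468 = 156.93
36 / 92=9 / 23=0.39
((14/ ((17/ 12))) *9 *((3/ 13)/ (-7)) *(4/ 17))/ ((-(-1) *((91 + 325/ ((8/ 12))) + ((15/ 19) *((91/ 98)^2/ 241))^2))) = -2087797758423552/ 1750644622601208997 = -0.00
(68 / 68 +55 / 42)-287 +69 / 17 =-200371 / 714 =-280.63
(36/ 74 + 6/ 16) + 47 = 14167/ 296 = 47.86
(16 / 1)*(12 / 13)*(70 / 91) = 1920 / 169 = 11.36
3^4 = 81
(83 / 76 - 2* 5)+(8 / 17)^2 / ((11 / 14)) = -2084087 / 241604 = -8.63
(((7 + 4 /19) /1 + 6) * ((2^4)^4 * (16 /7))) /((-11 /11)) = -263192576 /133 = -1978891.55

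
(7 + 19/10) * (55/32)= 979/64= 15.30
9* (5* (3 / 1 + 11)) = 630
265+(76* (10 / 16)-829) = -1033 / 2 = -516.50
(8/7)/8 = 1/7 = 0.14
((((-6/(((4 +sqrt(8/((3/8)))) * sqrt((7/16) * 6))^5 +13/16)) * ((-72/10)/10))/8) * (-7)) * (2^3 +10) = -27216/(325 +16385600 * sqrt(42) +28380800 * sqrt(14)) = -0.00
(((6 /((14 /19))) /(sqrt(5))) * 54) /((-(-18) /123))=21033 * sqrt(5) /35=1343.75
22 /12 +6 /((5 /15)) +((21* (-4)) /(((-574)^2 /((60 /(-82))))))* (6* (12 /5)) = 57418969 /2894682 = 19.84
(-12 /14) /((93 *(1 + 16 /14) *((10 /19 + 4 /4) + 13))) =-19 /64170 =-0.00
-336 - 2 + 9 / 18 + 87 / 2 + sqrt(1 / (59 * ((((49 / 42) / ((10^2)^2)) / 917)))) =-294 + 100 * sqrt(46374) / 59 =70.99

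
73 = 73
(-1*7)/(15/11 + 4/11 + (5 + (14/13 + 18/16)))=-8008/10215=-0.78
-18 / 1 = -18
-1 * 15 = -15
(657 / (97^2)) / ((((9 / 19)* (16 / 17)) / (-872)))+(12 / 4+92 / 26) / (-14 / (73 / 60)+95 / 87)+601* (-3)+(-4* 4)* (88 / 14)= -46231428870621 / 22653842302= -2040.78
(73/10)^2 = 5329/100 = 53.29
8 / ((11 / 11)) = 8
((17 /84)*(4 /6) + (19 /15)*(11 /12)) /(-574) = -1633 /723240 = -0.00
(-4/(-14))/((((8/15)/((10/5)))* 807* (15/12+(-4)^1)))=-10/20713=-0.00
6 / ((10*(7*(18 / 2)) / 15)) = 0.14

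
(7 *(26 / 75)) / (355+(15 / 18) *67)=0.01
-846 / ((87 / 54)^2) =-274104 / 841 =-325.93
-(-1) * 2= 2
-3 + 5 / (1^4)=2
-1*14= -14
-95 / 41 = -2.32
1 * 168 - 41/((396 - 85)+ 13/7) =367633/2190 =167.87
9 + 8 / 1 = 17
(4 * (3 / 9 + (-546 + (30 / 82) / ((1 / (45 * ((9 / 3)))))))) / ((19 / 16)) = -3906688 / 2337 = -1671.67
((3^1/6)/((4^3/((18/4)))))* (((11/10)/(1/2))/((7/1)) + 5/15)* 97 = 4947/2240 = 2.21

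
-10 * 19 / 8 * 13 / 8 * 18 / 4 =-11115 / 64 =-173.67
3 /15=1 /5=0.20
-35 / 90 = -0.39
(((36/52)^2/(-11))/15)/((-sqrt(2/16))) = 54* sqrt(2)/9295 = 0.01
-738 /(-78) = 123 /13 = 9.46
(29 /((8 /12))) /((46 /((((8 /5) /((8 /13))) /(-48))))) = -377 /7360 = -0.05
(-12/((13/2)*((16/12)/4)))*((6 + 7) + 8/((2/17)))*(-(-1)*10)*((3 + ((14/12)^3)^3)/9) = -352933475/101088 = -3491.35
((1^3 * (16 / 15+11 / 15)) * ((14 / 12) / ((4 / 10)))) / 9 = 7 / 12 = 0.58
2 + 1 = 3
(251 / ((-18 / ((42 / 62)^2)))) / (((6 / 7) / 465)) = -430465 / 124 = -3471.49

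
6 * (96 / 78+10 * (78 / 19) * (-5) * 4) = -1214976 / 247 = -4918.93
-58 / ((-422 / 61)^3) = 0.18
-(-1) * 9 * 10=90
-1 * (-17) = 17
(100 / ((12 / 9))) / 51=25 / 17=1.47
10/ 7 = 1.43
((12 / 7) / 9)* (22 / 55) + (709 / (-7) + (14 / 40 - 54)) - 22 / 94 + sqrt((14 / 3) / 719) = -3061547 / 19740 + sqrt(30198) / 2157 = -155.01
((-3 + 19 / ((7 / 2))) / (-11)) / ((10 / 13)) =-0.29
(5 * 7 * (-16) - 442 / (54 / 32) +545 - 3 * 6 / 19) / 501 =-142549 / 257013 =-0.55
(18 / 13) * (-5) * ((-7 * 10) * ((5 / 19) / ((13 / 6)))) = 189000 / 3211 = 58.86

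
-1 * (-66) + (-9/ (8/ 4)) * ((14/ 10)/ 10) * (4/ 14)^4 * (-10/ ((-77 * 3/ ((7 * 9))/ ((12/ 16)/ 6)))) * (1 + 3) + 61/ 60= 15169937/ 226380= 67.01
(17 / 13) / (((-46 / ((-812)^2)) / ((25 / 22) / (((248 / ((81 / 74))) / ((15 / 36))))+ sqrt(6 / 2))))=-5604424 * sqrt(3) / 299-2364366375 / 60359728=-32504.55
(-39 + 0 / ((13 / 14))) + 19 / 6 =-215 / 6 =-35.83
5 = 5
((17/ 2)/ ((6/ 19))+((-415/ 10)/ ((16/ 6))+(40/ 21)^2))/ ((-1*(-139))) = 105715/ 980784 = 0.11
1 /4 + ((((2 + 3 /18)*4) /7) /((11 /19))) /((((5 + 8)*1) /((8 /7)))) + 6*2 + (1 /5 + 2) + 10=796793 /32340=24.64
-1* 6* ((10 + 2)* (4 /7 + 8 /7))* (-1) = 864 /7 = 123.43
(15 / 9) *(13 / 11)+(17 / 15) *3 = 886 / 165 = 5.37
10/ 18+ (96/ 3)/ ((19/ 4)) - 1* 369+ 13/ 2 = -121481/ 342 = -355.21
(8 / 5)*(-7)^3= -2744 / 5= -548.80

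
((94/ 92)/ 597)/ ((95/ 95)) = 47/ 27462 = 0.00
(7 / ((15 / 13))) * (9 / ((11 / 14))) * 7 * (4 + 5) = 240786 / 55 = 4377.93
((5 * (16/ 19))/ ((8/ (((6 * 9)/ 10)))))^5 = 459165024/ 2476099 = 185.44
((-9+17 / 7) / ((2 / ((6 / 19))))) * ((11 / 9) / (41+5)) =-11 / 399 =-0.03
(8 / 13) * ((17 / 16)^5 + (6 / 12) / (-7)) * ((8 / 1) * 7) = 9414711 / 212992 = 44.20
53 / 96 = 0.55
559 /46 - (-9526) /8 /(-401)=9.18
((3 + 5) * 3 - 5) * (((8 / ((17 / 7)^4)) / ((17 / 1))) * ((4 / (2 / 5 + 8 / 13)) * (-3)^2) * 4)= 569325120 / 15618427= 36.45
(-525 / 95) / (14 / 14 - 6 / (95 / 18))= 525 / 13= 40.38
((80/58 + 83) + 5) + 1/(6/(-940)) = -67.29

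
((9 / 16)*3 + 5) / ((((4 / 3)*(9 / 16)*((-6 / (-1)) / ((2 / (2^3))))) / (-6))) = -107 / 48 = -2.23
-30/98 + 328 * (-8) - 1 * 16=-129375/49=-2640.31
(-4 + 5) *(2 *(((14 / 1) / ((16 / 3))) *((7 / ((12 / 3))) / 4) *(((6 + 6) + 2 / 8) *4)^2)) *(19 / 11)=6705993 / 704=9525.56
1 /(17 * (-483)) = -1 /8211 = -0.00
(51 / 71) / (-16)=-51 / 1136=-0.04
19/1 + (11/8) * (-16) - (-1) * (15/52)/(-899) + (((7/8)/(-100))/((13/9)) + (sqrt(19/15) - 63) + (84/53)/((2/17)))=-26032447161/495528800 + sqrt(285)/15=-51.41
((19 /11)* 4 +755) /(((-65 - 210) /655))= -1097911 /605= -1814.73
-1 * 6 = -6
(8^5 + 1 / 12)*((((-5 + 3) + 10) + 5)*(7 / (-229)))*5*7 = -1252396145 / 2748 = -455748.23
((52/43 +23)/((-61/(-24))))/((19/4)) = 99936/49837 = 2.01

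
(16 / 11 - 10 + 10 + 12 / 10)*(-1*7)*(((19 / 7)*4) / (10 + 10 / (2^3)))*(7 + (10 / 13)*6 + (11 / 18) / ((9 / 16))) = -227.78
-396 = -396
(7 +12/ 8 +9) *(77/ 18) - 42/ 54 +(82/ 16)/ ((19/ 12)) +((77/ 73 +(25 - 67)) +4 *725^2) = 2102536.37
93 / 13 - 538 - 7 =-6992 / 13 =-537.85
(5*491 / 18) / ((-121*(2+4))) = -0.19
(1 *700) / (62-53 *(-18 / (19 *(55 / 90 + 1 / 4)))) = 206150 / 35431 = 5.82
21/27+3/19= 160/171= 0.94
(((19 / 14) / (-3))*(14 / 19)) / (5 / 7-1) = 7 / 6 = 1.17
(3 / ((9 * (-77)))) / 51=-1 / 11781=-0.00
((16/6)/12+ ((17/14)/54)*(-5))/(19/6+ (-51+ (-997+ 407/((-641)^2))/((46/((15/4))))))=-784371829/922416379731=-0.00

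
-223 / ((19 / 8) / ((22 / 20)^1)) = -9812 / 95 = -103.28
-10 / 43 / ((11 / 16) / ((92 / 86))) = -7360 / 20339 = -0.36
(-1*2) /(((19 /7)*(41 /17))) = -238 /779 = -0.31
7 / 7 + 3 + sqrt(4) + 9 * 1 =15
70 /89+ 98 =8792 /89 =98.79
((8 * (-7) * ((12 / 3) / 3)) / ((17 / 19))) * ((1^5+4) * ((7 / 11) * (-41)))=10886.56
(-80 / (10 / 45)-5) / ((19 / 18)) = -6570 / 19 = -345.79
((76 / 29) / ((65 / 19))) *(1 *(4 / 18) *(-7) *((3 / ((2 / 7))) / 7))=-10108 / 5655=-1.79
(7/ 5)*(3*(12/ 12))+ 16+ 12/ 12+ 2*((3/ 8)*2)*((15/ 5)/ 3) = 227/ 10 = 22.70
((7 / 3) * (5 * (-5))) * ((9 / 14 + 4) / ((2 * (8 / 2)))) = -1625 / 48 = -33.85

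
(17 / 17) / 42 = 1 / 42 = 0.02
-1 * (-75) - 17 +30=88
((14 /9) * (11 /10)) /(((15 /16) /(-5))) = -1232 /135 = -9.13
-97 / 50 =-1.94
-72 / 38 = -36 / 19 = -1.89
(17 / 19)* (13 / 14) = 0.83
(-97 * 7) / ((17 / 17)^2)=-679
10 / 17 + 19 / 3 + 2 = 8.92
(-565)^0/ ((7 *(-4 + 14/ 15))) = -0.05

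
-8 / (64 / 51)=-51 / 8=-6.38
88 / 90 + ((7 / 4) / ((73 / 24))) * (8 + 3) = 24002 / 3285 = 7.31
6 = 6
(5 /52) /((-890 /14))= -7 /4628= -0.00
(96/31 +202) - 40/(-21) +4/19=2563006/12369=207.21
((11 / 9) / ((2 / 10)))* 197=10835 / 9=1203.89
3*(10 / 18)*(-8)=-40 / 3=-13.33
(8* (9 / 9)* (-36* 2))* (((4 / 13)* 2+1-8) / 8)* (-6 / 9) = -3984 / 13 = -306.46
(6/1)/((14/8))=24/7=3.43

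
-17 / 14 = -1.21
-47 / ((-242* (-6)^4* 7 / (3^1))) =0.00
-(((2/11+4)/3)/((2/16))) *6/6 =-11.15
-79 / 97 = -0.81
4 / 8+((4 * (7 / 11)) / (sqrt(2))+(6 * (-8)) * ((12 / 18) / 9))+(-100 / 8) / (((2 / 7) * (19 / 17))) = -28865 / 684+14 * sqrt(2) / 11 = -40.40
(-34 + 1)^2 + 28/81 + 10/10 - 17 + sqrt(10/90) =86968/81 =1073.68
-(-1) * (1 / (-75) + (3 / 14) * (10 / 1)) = 1118 / 525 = 2.13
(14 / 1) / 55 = 14 / 55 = 0.25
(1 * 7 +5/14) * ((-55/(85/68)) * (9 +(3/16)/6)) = -2923.54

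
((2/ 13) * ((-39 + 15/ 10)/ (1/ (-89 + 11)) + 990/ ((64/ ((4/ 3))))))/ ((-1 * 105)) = -1571/ 364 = -4.32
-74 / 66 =-37 / 33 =-1.12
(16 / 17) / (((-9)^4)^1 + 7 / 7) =0.00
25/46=0.54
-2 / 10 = -1 / 5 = -0.20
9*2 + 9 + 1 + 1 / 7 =197 / 7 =28.14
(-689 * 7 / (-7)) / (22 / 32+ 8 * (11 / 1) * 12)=208 / 319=0.65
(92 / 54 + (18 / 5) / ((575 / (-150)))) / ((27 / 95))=45106 / 16767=2.69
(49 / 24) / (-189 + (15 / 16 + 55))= -98 / 6387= -0.02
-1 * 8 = -8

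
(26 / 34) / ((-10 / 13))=-169 / 170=-0.99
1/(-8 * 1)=-1/8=-0.12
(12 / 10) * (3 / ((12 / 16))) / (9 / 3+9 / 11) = 44 / 35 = 1.26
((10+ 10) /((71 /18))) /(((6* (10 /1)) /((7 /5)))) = 42 /355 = 0.12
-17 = -17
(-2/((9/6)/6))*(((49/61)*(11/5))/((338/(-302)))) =12.63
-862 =-862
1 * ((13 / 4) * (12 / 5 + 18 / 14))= 1677 / 140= 11.98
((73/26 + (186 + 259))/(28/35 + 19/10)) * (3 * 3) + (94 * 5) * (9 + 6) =111055/13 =8542.69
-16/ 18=-8/ 9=-0.89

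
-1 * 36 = -36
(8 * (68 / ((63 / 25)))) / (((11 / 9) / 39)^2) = 186170400 / 847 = 219799.76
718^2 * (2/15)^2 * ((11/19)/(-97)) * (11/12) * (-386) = 24078063944/1244025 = 19354.97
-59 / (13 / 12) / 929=-708 / 12077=-0.06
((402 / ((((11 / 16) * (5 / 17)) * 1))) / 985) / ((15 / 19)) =692512 / 270875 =2.56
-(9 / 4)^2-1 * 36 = -657 / 16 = -41.06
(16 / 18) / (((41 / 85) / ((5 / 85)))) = 40 / 369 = 0.11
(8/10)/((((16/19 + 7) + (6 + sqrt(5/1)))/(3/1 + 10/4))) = 4997/15310 - 361 *sqrt(5)/15310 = 0.27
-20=-20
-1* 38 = -38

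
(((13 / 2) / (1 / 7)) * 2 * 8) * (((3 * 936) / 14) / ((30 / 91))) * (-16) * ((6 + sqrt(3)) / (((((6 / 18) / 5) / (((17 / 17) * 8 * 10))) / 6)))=-306142986240-51023831040 * sqrt(3)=-394518853998.09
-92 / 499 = -0.18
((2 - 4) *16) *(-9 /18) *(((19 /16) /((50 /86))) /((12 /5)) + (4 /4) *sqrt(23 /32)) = 2 *sqrt(46) + 817 /60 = 27.18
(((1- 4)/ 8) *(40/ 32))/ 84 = -5/ 896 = -0.01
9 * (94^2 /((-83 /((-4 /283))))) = 318096 /23489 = 13.54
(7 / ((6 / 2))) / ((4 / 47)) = 329 / 12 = 27.42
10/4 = 5/2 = 2.50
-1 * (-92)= 92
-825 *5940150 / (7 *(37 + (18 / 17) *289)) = -4900623750 / 2401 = -2041076.11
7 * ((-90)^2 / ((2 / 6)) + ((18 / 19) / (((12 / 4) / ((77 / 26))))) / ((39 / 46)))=546215894 / 3211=170107.72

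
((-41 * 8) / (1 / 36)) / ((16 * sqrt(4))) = -369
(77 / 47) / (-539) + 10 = 10.00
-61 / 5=-12.20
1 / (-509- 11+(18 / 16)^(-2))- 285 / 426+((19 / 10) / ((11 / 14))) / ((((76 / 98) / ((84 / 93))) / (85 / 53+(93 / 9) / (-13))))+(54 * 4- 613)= -378257169548651 / 956661920760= -395.39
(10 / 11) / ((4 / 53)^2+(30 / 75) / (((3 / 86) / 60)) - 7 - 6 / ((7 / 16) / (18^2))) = -196630 / 813785731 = -0.00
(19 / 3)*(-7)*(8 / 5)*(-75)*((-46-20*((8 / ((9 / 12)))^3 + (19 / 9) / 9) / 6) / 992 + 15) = 435813070 / 7533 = 57853.85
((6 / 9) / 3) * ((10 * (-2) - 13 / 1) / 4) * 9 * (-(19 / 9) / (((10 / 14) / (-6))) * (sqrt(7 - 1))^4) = -52668 / 5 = -10533.60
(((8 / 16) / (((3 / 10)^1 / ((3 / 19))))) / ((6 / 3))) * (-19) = -2.50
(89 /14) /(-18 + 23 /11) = -979 /2450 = -0.40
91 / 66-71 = -69.62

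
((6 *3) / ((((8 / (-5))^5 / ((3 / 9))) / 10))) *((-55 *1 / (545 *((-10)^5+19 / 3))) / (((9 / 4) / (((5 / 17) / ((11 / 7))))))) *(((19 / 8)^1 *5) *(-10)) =259765625 / 4553644384256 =0.00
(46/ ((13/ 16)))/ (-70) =-368/ 455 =-0.81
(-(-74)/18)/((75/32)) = 1184/675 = 1.75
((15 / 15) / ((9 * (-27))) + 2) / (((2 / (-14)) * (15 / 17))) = -11543 / 729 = -15.83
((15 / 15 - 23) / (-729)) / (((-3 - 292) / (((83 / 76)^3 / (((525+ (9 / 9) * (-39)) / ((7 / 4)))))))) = -44027599 / 91760672136960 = -0.00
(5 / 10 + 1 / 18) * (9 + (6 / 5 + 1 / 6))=311 / 54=5.76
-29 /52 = -0.56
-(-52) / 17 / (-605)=-52 / 10285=-0.01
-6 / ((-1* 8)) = 3 / 4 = 0.75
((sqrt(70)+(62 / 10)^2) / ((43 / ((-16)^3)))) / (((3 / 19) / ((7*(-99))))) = 17977344*sqrt(70) / 43+17276227584 / 1075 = 19568798.94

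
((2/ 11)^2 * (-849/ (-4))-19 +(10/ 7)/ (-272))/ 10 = -276201/ 230384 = -1.20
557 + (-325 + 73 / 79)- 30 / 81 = 496037 / 2133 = 232.55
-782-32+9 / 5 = -812.20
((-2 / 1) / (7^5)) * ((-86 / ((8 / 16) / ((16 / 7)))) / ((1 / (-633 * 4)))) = -13936128 / 117649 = -118.46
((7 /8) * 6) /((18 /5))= 35 /24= 1.46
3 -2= 1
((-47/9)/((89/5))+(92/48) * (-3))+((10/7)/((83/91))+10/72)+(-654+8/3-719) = -60928193/44322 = -1374.67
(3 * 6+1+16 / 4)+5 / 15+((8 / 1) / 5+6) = 464 / 15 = 30.93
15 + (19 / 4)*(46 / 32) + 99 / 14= 12947 / 448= 28.90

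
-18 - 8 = -26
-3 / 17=-0.18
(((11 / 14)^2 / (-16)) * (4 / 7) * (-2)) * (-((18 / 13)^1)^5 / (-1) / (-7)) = -0.03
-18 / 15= -6 / 5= -1.20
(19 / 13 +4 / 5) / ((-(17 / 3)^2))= -1323 / 18785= -0.07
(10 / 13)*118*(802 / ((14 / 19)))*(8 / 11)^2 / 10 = 57538688 / 11011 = 5225.56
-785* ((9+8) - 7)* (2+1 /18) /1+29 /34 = -4937389 /306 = -16135.26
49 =49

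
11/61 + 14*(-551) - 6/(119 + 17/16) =-903918959/117181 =-7713.87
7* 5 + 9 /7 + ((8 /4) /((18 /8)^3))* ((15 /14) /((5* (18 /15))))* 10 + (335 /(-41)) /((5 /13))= 3212693 /209223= 15.36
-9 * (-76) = 684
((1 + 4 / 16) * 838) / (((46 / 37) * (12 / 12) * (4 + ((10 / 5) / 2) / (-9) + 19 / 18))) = 170.40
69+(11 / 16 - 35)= 555 / 16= 34.69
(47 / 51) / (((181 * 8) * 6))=47 / 443088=0.00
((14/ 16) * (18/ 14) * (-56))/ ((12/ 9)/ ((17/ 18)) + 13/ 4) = -4284/ 317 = -13.51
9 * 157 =1413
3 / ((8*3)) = 1 / 8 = 0.12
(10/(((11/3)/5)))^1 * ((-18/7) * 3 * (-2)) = 16200/77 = 210.39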